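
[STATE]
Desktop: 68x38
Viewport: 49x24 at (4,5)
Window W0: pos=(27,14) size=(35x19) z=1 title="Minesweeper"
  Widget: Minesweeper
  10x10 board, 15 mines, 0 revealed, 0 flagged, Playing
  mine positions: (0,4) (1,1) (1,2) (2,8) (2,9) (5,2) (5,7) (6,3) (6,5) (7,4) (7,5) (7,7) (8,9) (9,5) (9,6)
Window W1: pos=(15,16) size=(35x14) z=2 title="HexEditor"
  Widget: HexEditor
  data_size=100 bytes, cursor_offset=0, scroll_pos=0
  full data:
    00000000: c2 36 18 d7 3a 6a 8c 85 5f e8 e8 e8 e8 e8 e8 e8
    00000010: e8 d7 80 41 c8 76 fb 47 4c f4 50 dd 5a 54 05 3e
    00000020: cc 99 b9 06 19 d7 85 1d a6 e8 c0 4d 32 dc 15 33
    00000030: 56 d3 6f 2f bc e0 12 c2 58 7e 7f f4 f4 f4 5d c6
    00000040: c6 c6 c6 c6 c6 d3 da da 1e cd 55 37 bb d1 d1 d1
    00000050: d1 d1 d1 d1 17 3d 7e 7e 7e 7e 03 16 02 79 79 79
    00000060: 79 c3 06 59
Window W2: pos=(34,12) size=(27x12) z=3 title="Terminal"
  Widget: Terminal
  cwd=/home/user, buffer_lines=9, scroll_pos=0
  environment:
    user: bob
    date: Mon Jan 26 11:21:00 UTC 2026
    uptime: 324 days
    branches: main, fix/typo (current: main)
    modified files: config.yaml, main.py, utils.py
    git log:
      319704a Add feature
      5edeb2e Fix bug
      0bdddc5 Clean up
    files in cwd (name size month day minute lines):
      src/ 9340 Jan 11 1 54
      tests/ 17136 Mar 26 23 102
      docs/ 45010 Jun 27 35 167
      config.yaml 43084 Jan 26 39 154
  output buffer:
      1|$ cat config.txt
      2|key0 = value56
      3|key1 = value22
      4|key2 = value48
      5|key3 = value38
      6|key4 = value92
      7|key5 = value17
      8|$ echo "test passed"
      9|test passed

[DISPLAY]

                                                 
                                                 
                                                 
                                                 
                                                 
                                                 
                                                 
                              ┏━━━━━━━━━━━━━━━━━━
                              ┃ Terminal         
                       ┏━━━━━━┠──────────────────
                       ┃ Mines┃$ cat config.txt  
           ┏━━━━━━━━━━━━━━━━━━┃key0 = value56    
           ┃ HexEditor        ┃key1 = value22    
           ┠──────────────────┃key2 = value48    
           ┃00000000  C2 36 18┃key3 = value38    
           ┃00000010  e8 d7 80┃key4 = value92    
           ┃00000020  cc 99 b9┃key5 = value17    
           ┃00000030  56 d3 6f┃$ echo "test passe
           ┃00000040  c6 c6 c6┗━━━━━━━━━━━━━━━━━━
           ┃00000050  d1 d1 d1 d1 17 3d 7e 7e┃   
           ┃00000060  79 c3 06 59            ┃   
           ┃                                 ┃   
           ┃                                 ┃   
           ┃                                 ┃   


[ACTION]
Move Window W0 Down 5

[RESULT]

                                                 
                                                 
                                                 
                                                 
                                                 
                                                 
                                                 
                              ┏━━━━━━━━━━━━━━━━━━
                              ┃ Terminal         
                              ┠──────────────────
                              ┃$ cat config.txt  
           ┏━━━━━━━━━━━━━━━━━━┃key0 = value56    
           ┃ HexEditor        ┃key1 = value22    
           ┠──────────────────┃key2 = value48    
           ┃00000000  C2 36 18┃key3 = value38    
           ┃00000010  e8 d7 80┃key4 = value92    
           ┃00000020  cc 99 b9┃key5 = value17    
           ┃00000030  56 d3 6f┃$ echo "test passe
           ┃00000040  c6 c6 c6┗━━━━━━━━━━━━━━━━━━
           ┃00000050  d1 d1 d1 d1 17 3d 7e 7e┃   
           ┃00000060  79 c3 06 59            ┃   
           ┃                                 ┃   
           ┃                                 ┃   
           ┃                                 ┃   


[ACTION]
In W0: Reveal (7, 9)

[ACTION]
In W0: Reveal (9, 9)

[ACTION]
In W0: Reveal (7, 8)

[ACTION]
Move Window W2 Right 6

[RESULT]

                                                 
                                                 
                                                 
                                                 
                                                 
                                                 
                                                 
                                    ┏━━━━━━━━━━━━
                                    ┃ Terminal   
                                    ┠────────────
                                    ┃$ cat config
           ┏━━━━━━━━━━━━━━━━━━━━━━━━┃key0 = value
           ┃ HexEditor              ┃key1 = value
           ┠────────────────────────┃key2 = value
           ┃00000000  C2 36 18 d7 3a┃key3 = value
           ┃00000010  e8 d7 80 41 c8┃key4 = value
           ┃00000020  cc 99 b9 06 19┃key5 = value
           ┃00000030  56 d3 6f 2f bc┃$ echo "test
           ┃00000040  c6 c6 c6 c6 c6┗━━━━━━━━━━━━
           ┃00000050  d1 d1 d1 d1 17 3d 7e 7e┃   
           ┃00000060  79 c3 06 59            ┃   
           ┃                                 ┃   
           ┃                                 ┃   
           ┃                                 ┃   


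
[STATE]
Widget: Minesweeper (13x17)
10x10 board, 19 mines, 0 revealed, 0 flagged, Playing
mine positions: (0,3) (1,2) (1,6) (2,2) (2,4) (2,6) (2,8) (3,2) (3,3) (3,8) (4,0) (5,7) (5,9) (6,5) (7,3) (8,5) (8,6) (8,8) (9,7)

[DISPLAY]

■■■■■■■■■■   
■■■■■■■■■■   
■■■■■■■■■■   
■■■■■■■■■■   
■■■■■■■■■■   
■■■■■■■■■■   
■■■■■■■■■■   
■■■■■■■■■■   
■■■■■■■■■■   
■■■■■■■■■■   
             
             
             
             
             
             
             


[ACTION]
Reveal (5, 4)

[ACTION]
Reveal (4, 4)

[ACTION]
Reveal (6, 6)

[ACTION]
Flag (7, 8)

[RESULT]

■■■■■■■■■■   
■■■■■■■■■■   
■■■■■■■■■■   
■■■■■■■■■■   
■■■■1■■■■■   
■■■■1■■■■■   
■■■■■■2■■■   
■■■■■■■■⚑■   
■■■■■■■■■■   
■■■■■■■■■■   
             
             
             
             
             
             
             


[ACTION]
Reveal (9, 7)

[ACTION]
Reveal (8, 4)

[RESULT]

■■■✹■■■■■■   
■■✹■■■✹■■■   
■■✹■✹■✹■✹■   
■■✹✹■■■■✹■   
✹■■■1■■■■■   
■■■■1■■✹■✹   
■■■■■✹2■■■   
■■■✹■■■■⚑■   
■■■■■✹✹■✹■   
■■■■■■■✹■■   
             
             
             
             
             
             
             


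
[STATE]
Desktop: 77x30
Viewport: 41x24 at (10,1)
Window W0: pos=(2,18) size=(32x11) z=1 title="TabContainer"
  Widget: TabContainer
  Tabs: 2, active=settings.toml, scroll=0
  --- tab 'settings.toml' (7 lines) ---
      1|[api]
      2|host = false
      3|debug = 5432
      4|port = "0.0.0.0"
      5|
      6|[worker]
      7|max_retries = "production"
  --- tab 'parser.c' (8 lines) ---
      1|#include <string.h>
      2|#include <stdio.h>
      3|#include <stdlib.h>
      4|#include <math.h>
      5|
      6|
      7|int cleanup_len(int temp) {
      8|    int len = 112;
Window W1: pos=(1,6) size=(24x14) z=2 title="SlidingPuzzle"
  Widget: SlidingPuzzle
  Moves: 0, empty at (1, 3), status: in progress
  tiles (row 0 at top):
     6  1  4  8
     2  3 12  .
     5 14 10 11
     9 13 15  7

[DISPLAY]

                                         
                                         
                                         
                                         
                                         
━━━━━━━━━━━━━━┓                          
Puzzle        ┃                          
──────────────┨                          
──┬────┬────┐ ┃                          
1 │  4 │  8 │ ┃                          
──┼────┼────┤ ┃                          
3 │ 12 │    │ ┃                          
──┼────┼────┤ ┃                          
4 │ 10 │ 11 │ ┃                          
──┼────┼────┤ ┃                          
3 │ 15 │  7 │ ┃                          
──┴────┴────┘ ┃                          
              ┃━━━━━━━━┓                 
━━━━━━━━━━━━━━┛        ┃                 
───────────────────────┨                 
gs.toml]│ parser.c     ┃                 
───────────────────────┃                 
                       ┃                 
false                  ┃                 


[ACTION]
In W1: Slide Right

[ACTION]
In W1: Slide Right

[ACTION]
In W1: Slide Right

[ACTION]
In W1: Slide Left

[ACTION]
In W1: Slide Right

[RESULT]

                                         
                                         
                                         
                                         
                                         
━━━━━━━━━━━━━━┓                          
Puzzle        ┃                          
──────────────┨                          
──┬────┬────┐ ┃                          
1 │  4 │  8 │ ┃                          
──┼────┼────┤ ┃                          
2 │  3 │ 12 │ ┃                          
──┼────┼────┤ ┃                          
4 │ 10 │ 11 │ ┃                          
──┼────┼────┤ ┃                          
3 │ 15 │  7 │ ┃                          
──┴────┴────┘ ┃                          
              ┃━━━━━━━━┓                 
━━━━━━━━━━━━━━┛        ┃                 
───────────────────────┨                 
gs.toml]│ parser.c     ┃                 
───────────────────────┃                 
                       ┃                 
false                  ┃                 


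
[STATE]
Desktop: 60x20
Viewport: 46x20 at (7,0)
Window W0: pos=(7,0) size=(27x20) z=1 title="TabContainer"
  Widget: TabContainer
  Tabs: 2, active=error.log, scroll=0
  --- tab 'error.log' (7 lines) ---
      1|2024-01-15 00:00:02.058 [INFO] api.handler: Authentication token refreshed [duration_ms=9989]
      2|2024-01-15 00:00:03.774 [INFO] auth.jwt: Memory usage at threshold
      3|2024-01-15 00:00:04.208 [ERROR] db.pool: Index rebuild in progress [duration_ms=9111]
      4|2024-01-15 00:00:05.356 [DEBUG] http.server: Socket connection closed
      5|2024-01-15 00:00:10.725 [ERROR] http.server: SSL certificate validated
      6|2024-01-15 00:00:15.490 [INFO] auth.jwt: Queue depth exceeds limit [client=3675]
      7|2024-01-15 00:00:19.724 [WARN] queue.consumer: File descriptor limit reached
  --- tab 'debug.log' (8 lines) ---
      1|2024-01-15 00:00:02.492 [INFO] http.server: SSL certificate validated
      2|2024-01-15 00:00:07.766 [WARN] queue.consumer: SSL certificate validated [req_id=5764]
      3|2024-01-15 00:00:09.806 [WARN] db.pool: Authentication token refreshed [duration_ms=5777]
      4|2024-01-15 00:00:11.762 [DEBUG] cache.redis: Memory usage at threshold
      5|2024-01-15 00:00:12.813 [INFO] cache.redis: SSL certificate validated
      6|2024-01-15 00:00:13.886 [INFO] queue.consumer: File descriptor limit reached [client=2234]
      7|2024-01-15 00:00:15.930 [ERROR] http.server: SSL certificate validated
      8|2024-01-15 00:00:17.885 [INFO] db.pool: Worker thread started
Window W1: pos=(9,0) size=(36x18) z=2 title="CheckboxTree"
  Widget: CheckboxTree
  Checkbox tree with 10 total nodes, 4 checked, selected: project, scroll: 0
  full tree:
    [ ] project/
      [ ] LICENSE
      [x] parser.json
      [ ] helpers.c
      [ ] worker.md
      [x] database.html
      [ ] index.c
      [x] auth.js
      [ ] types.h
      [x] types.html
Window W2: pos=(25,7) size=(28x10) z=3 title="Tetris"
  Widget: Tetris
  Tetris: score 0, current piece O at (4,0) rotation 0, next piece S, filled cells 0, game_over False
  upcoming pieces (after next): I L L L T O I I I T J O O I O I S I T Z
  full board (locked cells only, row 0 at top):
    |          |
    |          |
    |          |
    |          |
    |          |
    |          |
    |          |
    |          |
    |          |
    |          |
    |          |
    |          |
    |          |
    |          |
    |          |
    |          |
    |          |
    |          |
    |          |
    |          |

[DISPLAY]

┏━┏━━━━━━━━━━━━━━━━━━━━━━━━━━━━━━━━━━┓        
┃ ┃ CheckboxTree                     ┃        
┠─┠──────────────────────────────────┨        
┃[┃>[-] project/                     ┃        
┃─┃   [ ] LICENSE                    ┃        
┃2┃   [x] parser.json                ┃        
┃2┃   [ ] helpers.c                  ┃        
┃2┃   [ ] worker.m┏━━━━━━━━━━━━━━━━━━━━━━━━━━┓
┃2┃   [x] database┃ Tetris                   ┃
┃2┃   [ ] index.c ┠──────────────────────────┨
┃2┃   [x] auth.js ┃          │Next:          ┃
┃2┃   [ ] types.h ┃          │ ░░            ┃
┃ ┃   [x] types.ht┃          │░░             ┃
┃ ┃               ┃          │               ┃
┃ ┃               ┃          │               ┃
┃ ┃               ┃          │               ┃
┃ ┃               ┗━━━━━━━━━━━━━━━━━━━━━━━━━━┛
┃ ┗━━━━━━━━━━━━━━━━━━━━━━━━━━━━━━━━━━┛        
┃                         ┃                   
┗━━━━━━━━━━━━━━━━━━━━━━━━━┛                   


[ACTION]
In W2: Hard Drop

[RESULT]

┏━┏━━━━━━━━━━━━━━━━━━━━━━━━━━━━━━━━━━┓        
┃ ┃ CheckboxTree                     ┃        
┠─┠──────────────────────────────────┨        
┃[┃>[-] project/                     ┃        
┃─┃   [ ] LICENSE                    ┃        
┃2┃   [x] parser.json                ┃        
┃2┃   [ ] helpers.c                  ┃        
┃2┃   [ ] worker.m┏━━━━━━━━━━━━━━━━━━━━━━━━━━┓
┃2┃   [x] database┃ Tetris                   ┃
┃2┃   [ ] index.c ┠──────────────────────────┨
┃2┃   [x] auth.js ┃          │Next:          ┃
┃2┃   [ ] types.h ┃          │████           ┃
┃ ┃   [x] types.ht┃          │               ┃
┃ ┃               ┃          │               ┃
┃ ┃               ┃    ▓▓    │               ┃
┃ ┃               ┃    ▓▓    │               ┃
┃ ┃               ┗━━━━━━━━━━━━━━━━━━━━━━━━━━┛
┃ ┗━━━━━━━━━━━━━━━━━━━━━━━━━━━━━━━━━━┛        
┃                         ┃                   
┗━━━━━━━━━━━━━━━━━━━━━━━━━┛                   


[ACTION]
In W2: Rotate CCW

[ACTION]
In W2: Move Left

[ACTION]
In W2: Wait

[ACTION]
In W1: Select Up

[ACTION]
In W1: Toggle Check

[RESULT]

┏━┏━━━━━━━━━━━━━━━━━━━━━━━━━━━━━━━━━━┓        
┃ ┃ CheckboxTree                     ┃        
┠─┠──────────────────────────────────┨        
┃[┃>[x] project/                     ┃        
┃─┃   [x] LICENSE                    ┃        
┃2┃   [x] parser.json                ┃        
┃2┃   [x] helpers.c                  ┃        
┃2┃   [x] worker.m┏━━━━━━━━━━━━━━━━━━━━━━━━━━┓
┃2┃   [x] database┃ Tetris                   ┃
┃2┃   [x] index.c ┠──────────────────────────┨
┃2┃   [x] auth.js ┃          │Next:          ┃
┃2┃   [x] types.h ┃          │████           ┃
┃ ┃   [x] types.ht┃          │               ┃
┃ ┃               ┃          │               ┃
┃ ┃               ┃    ▓▓    │               ┃
┃ ┃               ┃    ▓▓    │               ┃
┃ ┃               ┗━━━━━━━━━━━━━━━━━━━━━━━━━━┛
┃ ┗━━━━━━━━━━━━━━━━━━━━━━━━━━━━━━━━━━┛        
┃                         ┃                   
┗━━━━━━━━━━━━━━━━━━━━━━━━━┛                   


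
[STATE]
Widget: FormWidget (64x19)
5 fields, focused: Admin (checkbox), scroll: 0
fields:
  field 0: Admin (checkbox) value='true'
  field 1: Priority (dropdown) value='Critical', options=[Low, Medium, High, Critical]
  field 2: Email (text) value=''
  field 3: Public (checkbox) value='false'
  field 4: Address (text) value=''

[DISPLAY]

> Admin:      [x]                                               
  Priority:   [Critical                                       ▼]
  Email:      [                                                ]
  Public:     [ ]                                               
  Address:    [                                                ]
                                                                
                                                                
                                                                
                                                                
                                                                
                                                                
                                                                
                                                                
                                                                
                                                                
                                                                
                                                                
                                                                
                                                                


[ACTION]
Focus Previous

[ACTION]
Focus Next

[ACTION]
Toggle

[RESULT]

> Admin:      [ ]                                               
  Priority:   [Critical                                       ▼]
  Email:      [                                                ]
  Public:     [ ]                                               
  Address:    [                                                ]
                                                                
                                                                
                                                                
                                                                
                                                                
                                                                
                                                                
                                                                
                                                                
                                                                
                                                                
                                                                
                                                                
                                                                


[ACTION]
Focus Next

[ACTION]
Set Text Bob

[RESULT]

  Admin:      [ ]                                               
> Priority:   [Critical                                       ▼]
  Email:      [                                                ]
  Public:     [ ]                                               
  Address:    [                                                ]
                                                                
                                                                
                                                                
                                                                
                                                                
                                                                
                                                                
                                                                
                                                                
                                                                
                                                                
                                                                
                                                                
                                                                


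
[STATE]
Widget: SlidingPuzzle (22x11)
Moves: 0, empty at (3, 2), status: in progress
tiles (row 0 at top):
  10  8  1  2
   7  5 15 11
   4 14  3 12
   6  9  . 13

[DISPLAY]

┌────┬────┬────┬────┐ 
│ 10 │  8 │  1 │  2 │ 
├────┼────┼────┼────┤ 
│  7 │  5 │ 15 │ 11 │ 
├────┼────┼────┼────┤ 
│  4 │ 14 │  3 │ 12 │ 
├────┼────┼────┼────┤ 
│  6 │  9 │    │ 13 │ 
└────┴────┴────┴────┘ 
Moves: 0              
                      


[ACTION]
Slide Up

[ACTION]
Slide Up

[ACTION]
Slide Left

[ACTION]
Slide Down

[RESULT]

┌────┬────┬────┬────┐ 
│ 10 │  8 │  1 │  2 │ 
├────┼────┼────┼────┤ 
│  7 │  5 │ 15 │ 11 │ 
├────┼────┼────┼────┤ 
│  4 │ 14 │  3 │    │ 
├────┼────┼────┼────┤ 
│  6 │  9 │ 13 │ 12 │ 
└────┴────┴────┴────┘ 
Moves: 2              
                      


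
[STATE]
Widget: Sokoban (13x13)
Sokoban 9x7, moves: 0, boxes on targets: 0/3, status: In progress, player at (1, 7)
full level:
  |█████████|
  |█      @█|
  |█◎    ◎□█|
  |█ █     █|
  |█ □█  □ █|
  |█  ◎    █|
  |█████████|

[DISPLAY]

█████████    
█      @█    
█◎    ◎□█    
█ █     █    
█ □█  □ █    
█  ◎    █    
█████████    
Moves: 0  0/3
             
             
             
             
             


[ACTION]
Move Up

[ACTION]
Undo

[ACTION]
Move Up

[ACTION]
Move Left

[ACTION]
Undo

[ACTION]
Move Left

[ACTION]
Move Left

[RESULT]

█████████    
█    @  █    
█◎    ◎□█    
█ █     █    
█ □█  □ █    
█  ◎    █    
█████████    
Moves: 2  0/3
             
             
             
             
             


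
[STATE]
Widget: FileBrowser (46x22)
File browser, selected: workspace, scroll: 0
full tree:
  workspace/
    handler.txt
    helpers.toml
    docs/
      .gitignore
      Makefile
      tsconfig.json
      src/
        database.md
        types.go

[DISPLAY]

> [-] workspace/                              
    handler.txt                               
    helpers.toml                              
    [+] docs/                                 
                                              
                                              
                                              
                                              
                                              
                                              
                                              
                                              
                                              
                                              
                                              
                                              
                                              
                                              
                                              
                                              
                                              
                                              


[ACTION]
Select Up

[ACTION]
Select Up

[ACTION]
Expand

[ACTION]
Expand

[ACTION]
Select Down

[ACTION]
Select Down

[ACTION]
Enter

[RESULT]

  [-] workspace/                              
    handler.txt                               
  > helpers.toml                              
    [+] docs/                                 
                                              
                                              
                                              
                                              
                                              
                                              
                                              
                                              
                                              
                                              
                                              
                                              
                                              
                                              
                                              
                                              
                                              
                                              


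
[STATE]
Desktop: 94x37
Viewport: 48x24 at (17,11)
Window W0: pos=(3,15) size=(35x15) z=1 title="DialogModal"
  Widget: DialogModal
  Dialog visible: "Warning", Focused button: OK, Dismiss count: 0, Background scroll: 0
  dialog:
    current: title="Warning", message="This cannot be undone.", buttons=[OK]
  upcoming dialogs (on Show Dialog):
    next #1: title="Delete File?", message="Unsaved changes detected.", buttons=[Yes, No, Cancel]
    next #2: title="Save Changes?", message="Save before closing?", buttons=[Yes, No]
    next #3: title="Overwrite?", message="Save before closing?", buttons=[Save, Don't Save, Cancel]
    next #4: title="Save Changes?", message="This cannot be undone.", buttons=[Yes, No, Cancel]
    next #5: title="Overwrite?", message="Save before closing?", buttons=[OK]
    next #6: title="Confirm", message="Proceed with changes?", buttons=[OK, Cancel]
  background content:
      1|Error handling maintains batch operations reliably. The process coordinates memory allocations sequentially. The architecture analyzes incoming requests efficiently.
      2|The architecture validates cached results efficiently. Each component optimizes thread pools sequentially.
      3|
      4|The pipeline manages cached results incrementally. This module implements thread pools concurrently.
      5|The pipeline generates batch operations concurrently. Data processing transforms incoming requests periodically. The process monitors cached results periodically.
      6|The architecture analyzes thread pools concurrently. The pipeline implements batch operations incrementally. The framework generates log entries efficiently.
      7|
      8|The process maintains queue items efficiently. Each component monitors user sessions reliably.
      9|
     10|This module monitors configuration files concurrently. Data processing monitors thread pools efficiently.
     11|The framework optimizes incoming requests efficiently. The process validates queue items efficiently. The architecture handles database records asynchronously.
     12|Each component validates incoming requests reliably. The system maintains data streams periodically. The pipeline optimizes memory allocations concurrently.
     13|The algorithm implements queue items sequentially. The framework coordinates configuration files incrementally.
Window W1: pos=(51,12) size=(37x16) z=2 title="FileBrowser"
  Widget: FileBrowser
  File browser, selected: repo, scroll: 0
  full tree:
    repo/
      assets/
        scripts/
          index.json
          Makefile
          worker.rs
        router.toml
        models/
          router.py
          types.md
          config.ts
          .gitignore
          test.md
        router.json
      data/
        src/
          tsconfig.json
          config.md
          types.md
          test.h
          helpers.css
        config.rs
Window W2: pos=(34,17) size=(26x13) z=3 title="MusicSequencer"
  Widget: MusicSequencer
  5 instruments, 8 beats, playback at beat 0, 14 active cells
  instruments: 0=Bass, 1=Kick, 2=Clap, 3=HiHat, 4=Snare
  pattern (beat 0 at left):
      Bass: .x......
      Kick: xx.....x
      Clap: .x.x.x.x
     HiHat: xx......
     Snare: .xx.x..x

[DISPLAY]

                                                
                                  ┏━━━━━━━━━━━━━
                                  ┃ FileBrowser 
                                  ┠─────────────
━━━━━━━━━━━━━━━━━━━━┓             ┃> [-] repo/  
                    ┃             ┃    [+] asset
─────────────────┏━━━━━━━━━━━━━━━━━━━━━━━━┓data/
g maintains batch┃ MusicSequencer         ┃     
ure validates cac┠────────────────────────┨     
                 ┃      ▼1234567          ┃     
───────────────┐e┃  Bass·█······          ┃     
arning         │o┃  Kick██·····█          ┃     
not be undone. │e┃  Clap·█·█·█·█          ┃     
 [OK]          │ ┃ HiHat██······          ┃     
───────────────┘t┃ Snare·██·█··█          ┃     
                 ┃                        ┃     
onitors configura┃                        ┃━━━━━
 optimizes incomi┃                        ┃     
━━━━━━━━━━━━━━━━━┗━━━━━━━━━━━━━━━━━━━━━━━━┛     
                                                
                                                
                                                
                                                
                                                


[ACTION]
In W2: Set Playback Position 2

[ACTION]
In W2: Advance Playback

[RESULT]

                                                
                                  ┏━━━━━━━━━━━━━
                                  ┃ FileBrowser 
                                  ┠─────────────
━━━━━━━━━━━━━━━━━━━━┓             ┃> [-] repo/  
                    ┃             ┃    [+] asset
─────────────────┏━━━━━━━━━━━━━━━━━━━━━━━━┓data/
g maintains batch┃ MusicSequencer         ┃     
ure validates cac┠────────────────────────┨     
                 ┃      012▼4567          ┃     
───────────────┐e┃  Bass·█······          ┃     
arning         │o┃  Kick██·····█          ┃     
not be undone. │e┃  Clap·█·█·█·█          ┃     
 [OK]          │ ┃ HiHat██······          ┃     
───────────────┘t┃ Snare·██·█··█          ┃     
                 ┃                        ┃     
onitors configura┃                        ┃━━━━━
 optimizes incomi┃                        ┃     
━━━━━━━━━━━━━━━━━┗━━━━━━━━━━━━━━━━━━━━━━━━┛     
                                                
                                                
                                                
                                                
                                                


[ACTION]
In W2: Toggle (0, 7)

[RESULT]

                                                
                                  ┏━━━━━━━━━━━━━
                                  ┃ FileBrowser 
                                  ┠─────────────
━━━━━━━━━━━━━━━━━━━━┓             ┃> [-] repo/  
                    ┃             ┃    [+] asset
─────────────────┏━━━━━━━━━━━━━━━━━━━━━━━━┓data/
g maintains batch┃ MusicSequencer         ┃     
ure validates cac┠────────────────────────┨     
                 ┃      012▼4567          ┃     
───────────────┐e┃  Bass·█·····█          ┃     
arning         │o┃  Kick██·····█          ┃     
not be undone. │e┃  Clap·█·█·█·█          ┃     
 [OK]          │ ┃ HiHat██······          ┃     
───────────────┘t┃ Snare·██·█··█          ┃     
                 ┃                        ┃     
onitors configura┃                        ┃━━━━━
 optimizes incomi┃                        ┃     
━━━━━━━━━━━━━━━━━┗━━━━━━━━━━━━━━━━━━━━━━━━┛     
                                                
                                                
                                                
                                                
                                                


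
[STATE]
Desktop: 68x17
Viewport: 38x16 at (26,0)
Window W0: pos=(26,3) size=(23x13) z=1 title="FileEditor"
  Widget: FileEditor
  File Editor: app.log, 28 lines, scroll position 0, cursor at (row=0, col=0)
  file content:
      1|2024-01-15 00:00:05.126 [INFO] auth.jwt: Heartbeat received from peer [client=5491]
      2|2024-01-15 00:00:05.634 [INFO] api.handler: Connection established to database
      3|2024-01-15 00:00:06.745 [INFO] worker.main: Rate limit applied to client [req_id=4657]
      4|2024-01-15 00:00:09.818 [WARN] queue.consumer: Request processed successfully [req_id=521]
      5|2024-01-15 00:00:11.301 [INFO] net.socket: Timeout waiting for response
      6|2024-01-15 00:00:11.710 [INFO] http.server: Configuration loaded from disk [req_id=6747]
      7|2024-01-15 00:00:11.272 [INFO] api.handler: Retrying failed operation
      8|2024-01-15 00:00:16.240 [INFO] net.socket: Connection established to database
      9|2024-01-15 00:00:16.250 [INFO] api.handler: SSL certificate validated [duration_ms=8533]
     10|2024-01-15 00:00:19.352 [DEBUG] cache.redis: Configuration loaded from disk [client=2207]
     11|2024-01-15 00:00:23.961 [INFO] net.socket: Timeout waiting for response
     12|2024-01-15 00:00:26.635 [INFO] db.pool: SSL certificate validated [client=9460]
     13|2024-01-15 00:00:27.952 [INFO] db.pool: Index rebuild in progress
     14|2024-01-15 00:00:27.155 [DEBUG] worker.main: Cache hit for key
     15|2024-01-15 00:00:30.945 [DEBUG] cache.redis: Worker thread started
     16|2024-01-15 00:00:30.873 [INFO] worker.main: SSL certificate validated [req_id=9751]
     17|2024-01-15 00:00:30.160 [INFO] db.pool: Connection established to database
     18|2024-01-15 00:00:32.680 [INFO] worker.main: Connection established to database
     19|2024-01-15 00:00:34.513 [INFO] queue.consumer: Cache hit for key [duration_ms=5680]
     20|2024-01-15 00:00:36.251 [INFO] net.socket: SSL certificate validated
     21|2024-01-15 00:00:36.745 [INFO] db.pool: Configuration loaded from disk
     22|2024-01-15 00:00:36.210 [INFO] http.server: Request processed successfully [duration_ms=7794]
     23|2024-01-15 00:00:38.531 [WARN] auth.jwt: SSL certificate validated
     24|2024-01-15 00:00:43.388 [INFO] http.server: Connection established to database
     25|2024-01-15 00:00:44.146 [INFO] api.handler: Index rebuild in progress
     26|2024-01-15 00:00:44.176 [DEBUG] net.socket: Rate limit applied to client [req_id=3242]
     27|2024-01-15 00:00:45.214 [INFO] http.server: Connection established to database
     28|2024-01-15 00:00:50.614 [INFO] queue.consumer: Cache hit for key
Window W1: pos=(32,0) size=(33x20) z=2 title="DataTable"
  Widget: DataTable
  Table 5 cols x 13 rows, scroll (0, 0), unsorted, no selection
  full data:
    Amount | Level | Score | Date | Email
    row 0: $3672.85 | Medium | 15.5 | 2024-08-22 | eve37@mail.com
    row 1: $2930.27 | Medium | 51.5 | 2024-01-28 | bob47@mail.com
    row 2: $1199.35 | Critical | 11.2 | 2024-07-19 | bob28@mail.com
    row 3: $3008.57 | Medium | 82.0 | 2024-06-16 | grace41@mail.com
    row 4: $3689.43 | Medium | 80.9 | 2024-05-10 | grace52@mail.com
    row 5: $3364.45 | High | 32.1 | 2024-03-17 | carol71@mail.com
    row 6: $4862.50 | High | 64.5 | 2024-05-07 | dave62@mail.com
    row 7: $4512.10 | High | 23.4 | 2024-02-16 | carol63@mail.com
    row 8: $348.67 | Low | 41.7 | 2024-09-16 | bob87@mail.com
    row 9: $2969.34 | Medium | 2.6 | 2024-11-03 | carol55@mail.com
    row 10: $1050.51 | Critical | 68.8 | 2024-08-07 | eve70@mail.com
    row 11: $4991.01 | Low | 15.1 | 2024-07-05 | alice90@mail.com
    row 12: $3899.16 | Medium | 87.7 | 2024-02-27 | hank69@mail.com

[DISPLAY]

      ┏━━━━━━━━━━━━━━━━━━━━━━━━━━━━━━━
      ┃ DataTable                     
      ┠───────────────────────────────
┏━━━━━┃Amount  │Level   │Score│Date   
┃ File┃────────┼────────┼─────┼───────
┠─────┃$3672.85│Medium  │15.5 │2024-08
┃█024-┃$2930.27│Medium  │51.5 │2024-01
┃2024-┃$1199.35│Critical│11.2 │2024-07
┃2024-┃$3008.57│Medium  │82.0 │2024-06
┃2024-┃$3689.43│Medium  │80.9 │2024-05
┃2024-┃$3364.45│High    │32.1 │2024-03
┃2024-┃$4862.50│High    │64.5 │2024-05
┃2024-┃$4512.10│High    │23.4 │2024-02
┃2024-┃$348.67 │Low     │41.7 │2024-09
┃2024-┃$2969.34│Medium  │2.6  │2024-11
┗━━━━━┃$1050.51│Critical│68.8 │2024-08


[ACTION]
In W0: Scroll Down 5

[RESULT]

      ┏━━━━━━━━━━━━━━━━━━━━━━━━━━━━━━━
      ┃ DataTable                     
      ┠───────────────────────────────
┏━━━━━┃Amount  │Level   │Score│Date   
┃ File┃────────┼────────┼─────┼───────
┠─────┃$3672.85│Medium  │15.5 │2024-08
┃2024-┃$2930.27│Medium  │51.5 │2024-01
┃2024-┃$1199.35│Critical│11.2 │2024-07
┃2024-┃$3008.57│Medium  │82.0 │2024-06
┃2024-┃$3689.43│Medium  │80.9 │2024-05
┃2024-┃$3364.45│High    │32.1 │2024-03
┃2024-┃$4862.50│High    │64.5 │2024-05
┃2024-┃$4512.10│High    │23.4 │2024-02
┃2024-┃$348.67 │Low     │41.7 │2024-09
┃2024-┃$2969.34│Medium  │2.6  │2024-11
┗━━━━━┃$1050.51│Critical│68.8 │2024-08


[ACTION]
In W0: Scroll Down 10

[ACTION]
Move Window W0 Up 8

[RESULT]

┏━━━━━┏━━━━━━━━━━━━━━━━━━━━━━━━━━━━━━━
┃ File┃ DataTable                     
┠─────┠───────────────────────────────
┃2024-┃Amount  │Level   │Score│Date   
┃2024-┃────────┼────────┼─────┼───────
┃2024-┃$3672.85│Medium  │15.5 │2024-08
┃2024-┃$2930.27│Medium  │51.5 │2024-01
┃2024-┃$1199.35│Critical│11.2 │2024-07
┃2024-┃$3008.57│Medium  │82.0 │2024-06
┃2024-┃$3689.43│Medium  │80.9 │2024-05
┃2024-┃$3364.45│High    │32.1 │2024-03
┃2024-┃$4862.50│High    │64.5 │2024-05
┗━━━━━┃$4512.10│High    │23.4 │2024-02
      ┃$348.67 │Low     │41.7 │2024-09
      ┃$2969.34│Medium  │2.6  │2024-11
      ┃$1050.51│Critical│68.8 │2024-08


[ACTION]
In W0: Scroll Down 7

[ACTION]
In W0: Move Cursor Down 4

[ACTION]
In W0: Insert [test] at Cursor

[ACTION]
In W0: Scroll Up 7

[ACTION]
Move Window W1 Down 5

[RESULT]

┏━━━━━┃Amount  │Level   │Score│Date   
┃ File┃────────┼────────┼─────┼───────
┠─────┃$3672.85│Medium  │15.5 │2024-08
┃2024-┃$2930.27│Medium  │51.5 │2024-01
┃2024-┃$1199.35│Critical│11.2 │2024-07
┃2024-┃$3008.57│Medium  │82.0 │2024-06
┃2024-┃$3689.43│Medium  │80.9 │2024-05
┃2024-┃$3364.45│High    │32.1 │2024-03
┃2024-┃$4862.50│High    │64.5 │2024-05
┃2024-┃$4512.10│High    │23.4 │2024-02
┃2024-┃$348.67 │Low     │41.7 │2024-09
┃2024-┃$2969.34│Medium  │2.6  │2024-11
┗━━━━━┃$1050.51│Critical│68.8 │2024-08
      ┃$4991.01│Low     │15.1 │2024-07
      ┃$3899.16│Medium  │87.7 │2024-02
      ┃                               
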